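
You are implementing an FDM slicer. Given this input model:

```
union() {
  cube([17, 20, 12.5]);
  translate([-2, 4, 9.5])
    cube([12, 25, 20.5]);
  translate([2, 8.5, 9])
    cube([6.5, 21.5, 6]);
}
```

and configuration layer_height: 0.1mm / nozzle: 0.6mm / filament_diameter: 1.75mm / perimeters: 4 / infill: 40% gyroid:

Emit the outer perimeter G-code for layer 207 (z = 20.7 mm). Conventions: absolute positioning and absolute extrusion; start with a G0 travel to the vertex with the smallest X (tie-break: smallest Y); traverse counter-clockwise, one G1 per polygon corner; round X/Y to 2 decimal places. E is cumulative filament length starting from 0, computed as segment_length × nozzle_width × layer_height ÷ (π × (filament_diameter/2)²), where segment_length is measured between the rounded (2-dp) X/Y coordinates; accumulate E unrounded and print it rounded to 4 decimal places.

G0 X-2.00 Y4.00 Z20.70
G1 X10.00 Y4.00 E0.2993
G1 X10.00 Y29.00 E0.9230
G1 X-2.00 Y29.00 E1.2223
G1 X-2.00 Y4.00 E1.8459

At z = 20.7 mm: the cube does not reach this height (z outside [0, 12.5]); the 12×25 cube at (-2, 4) contributes its full rectangle; the cube at (2, 8.5) is not intersected at this z (z outside [9, 15]); Merging all regions: only the 12×25 cube at (-2, 4) is present, so the union is just that shape — 1 connected region. The outline is a single polygon with 4 vertices. Extrusion per mm of travel: 0.6 × 0.1 / (π × 0.875²) = 0.024945. Accumulating E over each segment gives final E = 1.8459.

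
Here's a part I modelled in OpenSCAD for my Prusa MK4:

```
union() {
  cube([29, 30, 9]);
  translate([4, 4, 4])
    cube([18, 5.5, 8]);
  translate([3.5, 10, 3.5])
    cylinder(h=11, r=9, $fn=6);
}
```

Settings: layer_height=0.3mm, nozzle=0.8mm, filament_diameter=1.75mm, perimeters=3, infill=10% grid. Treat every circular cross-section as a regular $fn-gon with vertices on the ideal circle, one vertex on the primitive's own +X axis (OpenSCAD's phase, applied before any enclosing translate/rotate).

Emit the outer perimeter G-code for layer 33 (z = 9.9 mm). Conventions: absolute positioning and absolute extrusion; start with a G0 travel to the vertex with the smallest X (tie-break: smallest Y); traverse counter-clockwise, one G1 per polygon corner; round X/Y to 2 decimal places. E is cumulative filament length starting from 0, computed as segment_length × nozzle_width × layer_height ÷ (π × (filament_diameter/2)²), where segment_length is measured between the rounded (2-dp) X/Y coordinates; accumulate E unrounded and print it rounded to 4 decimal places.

At z = 9.9 mm: the cube does not reach this height (z outside [0, 9]); the 18×5.5 cube at (4, 4) contributes its full rectangle; the r=9 cylinder at (3.5, 10) contributes a regular 6-gon of circumradius 9; Taking the union: the regions partially overlap (shared area 36.43 mm²), so overlapping operands fuse into one piece — 1 connected region. The outline is a single polygon with 10 vertices. Extrusion per mm of travel: 0.8 × 0.3 / (π × 0.875²) = 0.099780. Accumulating E over each segment gives final E = 7.5721.

G0 X-5.50 Y10.00 Z9.90
G1 X-1.00 Y2.21 E0.8977
G1 X8.00 Y2.21 E1.7957
G1 X9.04 Y4.00 E2.0022
G1 X22.00 Y4.00 E3.2954
G1 X22.00 Y9.50 E3.8442
G1 X12.21 Y9.50 E4.8210
G1 X12.50 Y10.00 E4.8787
G1 X8.00 Y17.79 E5.7764
G1 X-1.00 Y17.79 E6.6744
G1 X-5.50 Y10.00 E7.5721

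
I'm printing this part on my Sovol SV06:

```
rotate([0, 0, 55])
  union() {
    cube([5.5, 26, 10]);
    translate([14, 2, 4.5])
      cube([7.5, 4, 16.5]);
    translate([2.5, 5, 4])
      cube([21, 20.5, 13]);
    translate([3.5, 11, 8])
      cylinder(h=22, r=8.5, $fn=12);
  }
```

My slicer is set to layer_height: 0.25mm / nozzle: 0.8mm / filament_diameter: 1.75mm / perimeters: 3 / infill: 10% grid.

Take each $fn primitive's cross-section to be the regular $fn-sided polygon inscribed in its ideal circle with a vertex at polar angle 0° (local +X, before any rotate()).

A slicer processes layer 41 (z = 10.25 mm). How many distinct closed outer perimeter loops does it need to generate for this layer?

At z = 10.25 mm: the cube is not intersected at this z (z outside [0, 10]); the 7.5×4 cube at (14, 2) contributes its full rectangle; the cube at (2.5, 5) (footprint 21×20.5) is included at this height; the cylinder at (3.5, 11): section is a regular 12-gon, circumradius r=8.5; Combining (union): the regions partially overlap (shared area 121.11 mm²), so overlapping operands fuse into one piece — 1 connected region; (whole slice rotated 55° about Z — lengths, areas and connectivity unchanged). The result has 1 disconnected region.

1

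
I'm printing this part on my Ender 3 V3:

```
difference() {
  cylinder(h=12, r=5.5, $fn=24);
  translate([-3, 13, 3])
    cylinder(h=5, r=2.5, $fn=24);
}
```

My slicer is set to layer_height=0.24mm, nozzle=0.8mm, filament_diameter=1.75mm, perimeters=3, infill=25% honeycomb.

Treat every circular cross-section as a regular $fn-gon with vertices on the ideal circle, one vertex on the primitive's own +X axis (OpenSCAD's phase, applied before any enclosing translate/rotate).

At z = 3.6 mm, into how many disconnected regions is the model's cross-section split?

At z = 3.6 mm: the r=5.5 cylinder contributes a regular 24-gon of circumradius 5.5; the r=2.5 cylinder at (-3, 13) gives a regular 24-gon of circumradius 2.5 (constant along its height); Taking the first minus the rest: starting from the r=5.5 cylinder, the r=2.5 cylinder at (-3, 13) misses the remaining region (no effect) — 1 connected region. The result has 1 disconnected region.

1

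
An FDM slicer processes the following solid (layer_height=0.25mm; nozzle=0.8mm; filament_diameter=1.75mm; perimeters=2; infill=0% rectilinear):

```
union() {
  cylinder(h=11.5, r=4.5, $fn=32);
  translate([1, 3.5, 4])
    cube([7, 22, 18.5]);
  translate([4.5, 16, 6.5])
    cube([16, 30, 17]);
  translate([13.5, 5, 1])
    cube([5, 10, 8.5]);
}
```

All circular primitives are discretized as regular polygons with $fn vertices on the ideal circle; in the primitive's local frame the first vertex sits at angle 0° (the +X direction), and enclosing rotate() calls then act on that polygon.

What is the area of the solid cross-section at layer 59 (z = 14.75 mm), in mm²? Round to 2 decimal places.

At z = 14.75 mm: the cylinder is not intersected at this z (z outside [0, 11.5]); the 7×22 cube at (1, 3.5) contributes its full rectangle (area 154.00 mm²); the cube at (4.5, 16) is present — its section is the full 16×30 rectangle (area 480.00 mm²); the cube at (13.5, 5) does not reach this height (z outside [1, 9.5]); Combining (union): the regions partially overlap — summed areas 634.00 mm² minus the doubly-counted overlap 33.25 mm² gives 600.75 mm² — area = 600.75 mm². Overall, the cross-section is a single solid region. Net area = 600.75 mm².

600.75 mm²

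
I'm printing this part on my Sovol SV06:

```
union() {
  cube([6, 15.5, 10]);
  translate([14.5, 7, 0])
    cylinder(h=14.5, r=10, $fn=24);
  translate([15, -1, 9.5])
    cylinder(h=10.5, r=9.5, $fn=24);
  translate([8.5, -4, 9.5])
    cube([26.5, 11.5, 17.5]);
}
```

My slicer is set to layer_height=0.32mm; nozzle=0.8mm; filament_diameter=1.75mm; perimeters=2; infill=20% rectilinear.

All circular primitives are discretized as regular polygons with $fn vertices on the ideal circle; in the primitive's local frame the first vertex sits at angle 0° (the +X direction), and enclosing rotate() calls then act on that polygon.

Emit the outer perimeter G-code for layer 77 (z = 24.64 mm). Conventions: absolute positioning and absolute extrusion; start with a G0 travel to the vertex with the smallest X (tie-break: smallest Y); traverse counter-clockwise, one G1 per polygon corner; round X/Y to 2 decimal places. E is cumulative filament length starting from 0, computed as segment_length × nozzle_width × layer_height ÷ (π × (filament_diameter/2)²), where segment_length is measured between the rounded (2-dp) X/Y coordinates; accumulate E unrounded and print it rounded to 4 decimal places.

G0 X8.50 Y-4.00 Z24.64
G1 X35.00 Y-4.00 E2.8205
G1 X35.00 Y7.50 E4.0444
G1 X8.50 Y7.50 E6.8649
G1 X8.50 Y-4.00 E8.0889

At z = 24.64 mm: the cube does not reach this height (z outside [0, 10]); the cylinder at (14.5, 7) does not reach this height (z outside [0, 14.5]); the cylinder at (15, -1) is not intersected at this z (z outside [9.5, 20]); the cube at (8.5, -4) (footprint 26.5×11.5) is included at this height; Taking the union: only the 26.5×11.5 cube at (8.5, -4) is present, so the union is just that shape — 1 connected region. The outline is a single polygon with 4 vertices. Extrusion per mm of travel: 0.8 × 0.32 / (π × 0.875²) = 0.106432. Accumulating E over each segment gives final E = 8.0889.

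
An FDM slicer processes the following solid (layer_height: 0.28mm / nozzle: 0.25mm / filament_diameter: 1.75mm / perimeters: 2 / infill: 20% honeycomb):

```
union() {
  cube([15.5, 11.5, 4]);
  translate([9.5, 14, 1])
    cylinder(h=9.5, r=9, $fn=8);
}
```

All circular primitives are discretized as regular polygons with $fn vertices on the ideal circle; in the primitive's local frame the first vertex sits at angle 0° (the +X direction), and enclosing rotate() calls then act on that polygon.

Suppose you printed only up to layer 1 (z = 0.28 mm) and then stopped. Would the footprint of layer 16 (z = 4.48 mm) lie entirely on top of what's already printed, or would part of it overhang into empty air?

part overhangs

Compare the two slices. At z = 0.28: the 15.5×11.5 cube contributes its full rectangle (area 178.25 mm²); the cylinder at (9.5, 14) is not intersected at this z (z outside [1, 10.5]); Merging all regions: only the 15.5×11.5 cube is present, so the union is just that shape — area = 178.25 mm². At z = 4.48: the cube is not intersected at this z (z outside [0, 4]); the r=9 cylinder at (9.5, 14) contributes a regular 8-gon of circumradius 9 (area = (8/2)·9.000²·sin(360°/8) = 229.10 mm²); Merging all regions: only the r=9 cylinder at (9.5, 14) is present, so the union is just that shape — area = 229.10 mm². Checking containment: at z = 4.48 the cross-section extends beyond the z = 0.28 cross-section by about 161.49 mm².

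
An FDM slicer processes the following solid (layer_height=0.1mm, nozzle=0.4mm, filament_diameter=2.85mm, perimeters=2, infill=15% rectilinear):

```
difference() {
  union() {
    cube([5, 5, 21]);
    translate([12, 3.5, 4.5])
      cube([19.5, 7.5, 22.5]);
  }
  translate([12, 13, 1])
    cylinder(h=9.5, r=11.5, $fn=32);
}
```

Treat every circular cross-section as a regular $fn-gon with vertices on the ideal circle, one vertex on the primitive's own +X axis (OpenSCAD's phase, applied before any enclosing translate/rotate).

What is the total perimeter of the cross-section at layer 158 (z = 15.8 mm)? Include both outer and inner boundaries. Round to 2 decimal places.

At z = 15.8 mm: the cube is present — its section is the full 5×5 rectangle (perimeter 20.00 mm); the 19.5×7.5 cube at (12, 3.5) contributes its full rectangle (perimeter 54.00 mm); Merging all regions: the 2 present regions are separate (no shared area or edge), so areas and boundary lengths simply add and each stays a separate island — boundary = 74.00 mm; the cylinder at (12, 13) is not intersected at this z (z outside [1, 10.5]); Subtracting the remaining from the first: none of the subtracted shapes is present at this height, so the result so far is unchanged — boundary = 74.00 mm. Overall, the cross-section has 2 separate islands. Total boundary length (outer) = 74.00 mm.

74.00 mm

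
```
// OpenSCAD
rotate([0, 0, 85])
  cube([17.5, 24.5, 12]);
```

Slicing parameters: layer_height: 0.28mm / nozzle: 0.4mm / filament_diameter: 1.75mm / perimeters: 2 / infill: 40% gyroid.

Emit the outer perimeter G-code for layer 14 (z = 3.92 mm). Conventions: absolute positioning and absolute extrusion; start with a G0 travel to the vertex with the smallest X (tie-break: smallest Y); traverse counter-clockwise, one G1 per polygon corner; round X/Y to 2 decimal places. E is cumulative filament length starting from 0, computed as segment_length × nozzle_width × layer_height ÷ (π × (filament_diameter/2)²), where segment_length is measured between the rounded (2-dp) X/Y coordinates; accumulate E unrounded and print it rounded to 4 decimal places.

G0 X-24.41 Y2.14 Z3.92
G1 X0.00 Y0.00 E1.1410
G1 X1.53 Y17.43 E1.9557
G1 X-22.88 Y19.57 E3.0967
G1 X-24.41 Y2.14 E3.9115

At z = 3.92 mm: the cube (footprint 17.5×24.5) is included at this height; (whole slice rotated 85° about Z — lengths, areas and connectivity unchanged). The outline is a single polygon with 4 vertices. Extrusion per mm of travel: 0.4 × 0.28 / (π × 0.875²) = 0.046564. Accumulating E over each segment gives final E = 3.9115.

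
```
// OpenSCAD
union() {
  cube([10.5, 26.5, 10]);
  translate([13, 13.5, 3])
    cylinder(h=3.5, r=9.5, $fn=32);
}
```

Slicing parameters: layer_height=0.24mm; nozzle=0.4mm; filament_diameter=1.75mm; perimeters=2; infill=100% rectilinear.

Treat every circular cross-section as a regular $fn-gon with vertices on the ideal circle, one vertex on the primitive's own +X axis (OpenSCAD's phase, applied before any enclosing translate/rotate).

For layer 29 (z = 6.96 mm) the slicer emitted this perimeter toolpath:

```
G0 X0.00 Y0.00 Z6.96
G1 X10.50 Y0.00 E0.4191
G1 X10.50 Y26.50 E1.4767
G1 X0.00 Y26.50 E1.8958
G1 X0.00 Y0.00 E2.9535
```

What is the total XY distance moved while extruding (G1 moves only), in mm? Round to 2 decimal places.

74.00 mm

Sum the Euclidean lengths of each G1 segment: total = 74.00 mm.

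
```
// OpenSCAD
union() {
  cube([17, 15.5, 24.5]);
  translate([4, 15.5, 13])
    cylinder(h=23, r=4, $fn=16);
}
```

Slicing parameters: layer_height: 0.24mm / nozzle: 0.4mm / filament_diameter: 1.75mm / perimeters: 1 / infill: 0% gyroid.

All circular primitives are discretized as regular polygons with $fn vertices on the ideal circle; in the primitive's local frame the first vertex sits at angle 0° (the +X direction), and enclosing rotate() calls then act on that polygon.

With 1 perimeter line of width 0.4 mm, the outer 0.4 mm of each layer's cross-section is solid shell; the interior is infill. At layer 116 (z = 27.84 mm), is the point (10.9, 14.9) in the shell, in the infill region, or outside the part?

outside

At z = 27.84 mm: the cube does not reach this height (z outside [0, 24.5]); the cylinder at (4, 15.5): section is a regular 16-gon, circumradius r=4; Combining (union): only the r=4 cylinder at (4, 15.5) is present, so the union is just that shape — 1 connected region. Overall, the cross-section is a single solid region. The nearest boundary edge runs (7.70, 13.97)→(8.00, 15.50); distance from the point to it = 2.96 mm. The point is not inside any of the regions above, so it lies outside the cross-section (2.96 mm from the nearest boundary).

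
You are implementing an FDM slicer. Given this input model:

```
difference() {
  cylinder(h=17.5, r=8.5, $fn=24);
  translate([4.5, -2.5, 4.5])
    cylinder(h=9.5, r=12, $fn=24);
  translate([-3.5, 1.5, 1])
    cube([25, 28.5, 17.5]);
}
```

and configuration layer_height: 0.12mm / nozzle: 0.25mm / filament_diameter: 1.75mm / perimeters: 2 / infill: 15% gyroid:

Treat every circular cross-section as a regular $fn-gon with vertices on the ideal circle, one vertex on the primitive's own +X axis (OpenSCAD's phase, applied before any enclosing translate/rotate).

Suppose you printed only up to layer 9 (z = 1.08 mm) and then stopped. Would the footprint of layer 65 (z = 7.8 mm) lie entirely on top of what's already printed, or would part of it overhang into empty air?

entirely on top

Compare the two slices. At z = 1.08: the r=8.5 cylinder gives a regular 24-gon of circumradius 8.5 (constant along its height) (area = (24/2)·8.500²·sin(360°/24) = 224.40 mm²); the cylinder at (4.5, -2.5) does not reach this height (z outside [4.5, 14]); the cube at (-3.5, 1.5) is present — its section is the full 25×28.5 rectangle (area 712.50 mm²); After the difference (first − rest): starting from the r=8.5 cylinder (224.40 mm²), the 25×28.5 cube at (-3.5, 1.5) partially overlaps it — only the 66.95 mm² overlap (of its 712.50 mm²) is removed, clipping the outline — area = 157.44 mm². At z = 7.8: the cylinder: section is a regular 24-gon, circumradius r=8.5 (area = (24/2)·8.500²·sin(360°/24) = 224.40 mm²); the r=12 cylinder at (4.5, -2.5) gives a regular 24-gon of circumradius 12 (constant along its height) (area = (24/2)·12.000²·sin(360°/24) = 447.24 mm²); the cube at (-3.5, 1.5) is present — its section is the full 25×28.5 rectangle (area 712.50 mm²); After the difference (first − rest): starting from the r=8.5 cylinder (224.40 mm²), the r=12 cylinder at (4.5, -2.5) partially overlaps it — only the 206.29 mm² overlap (of its 447.24 mm²) is removed, clipping the outline; the 25×28.5 cube at (-3.5, 1.5) partially overlaps it — only the 2.15 mm² overlap (of its 712.50 mm²) is removed, clipping the outline — area = 15.96 mm². Checking containment: the cross-section at z = 7.8 is a subset of the cross-section at z = 1.08.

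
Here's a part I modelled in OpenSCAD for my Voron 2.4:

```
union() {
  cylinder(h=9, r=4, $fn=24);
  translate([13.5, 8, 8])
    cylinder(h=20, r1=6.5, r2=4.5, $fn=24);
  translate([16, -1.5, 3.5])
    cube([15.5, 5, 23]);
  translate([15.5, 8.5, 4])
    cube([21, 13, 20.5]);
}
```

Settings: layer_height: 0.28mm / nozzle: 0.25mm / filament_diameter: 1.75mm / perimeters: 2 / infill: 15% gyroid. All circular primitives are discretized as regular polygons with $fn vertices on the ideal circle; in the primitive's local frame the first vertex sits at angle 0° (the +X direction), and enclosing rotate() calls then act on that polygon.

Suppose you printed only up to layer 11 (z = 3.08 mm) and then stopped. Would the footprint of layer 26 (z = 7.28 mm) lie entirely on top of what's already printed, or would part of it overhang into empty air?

Compare the two slices. At z = 3.08: the r=4 cylinder contributes a regular 24-gon of circumradius 4 (area = (24/2)·4.000²·sin(360°/24) = 49.69 mm²); the cone at (13.5, 8) is not intersected at this z (z outside [8, 28]); the cube at (16, -1.5) is not intersected at this z (z outside [3.5, 26.5]); the cube at (15.5, 8.5) is not intersected at this z (z outside [4, 24.5]); Taking the union: only the r=4 cylinder is present, so the union is just that shape — area = 49.69 mm². At z = 7.28: the cylinder: section is a regular 24-gon, circumradius r=4 (area = (24/2)·4.000²·sin(360°/24) = 49.69 mm²); the cone at (13.5, 8) is absent (z outside [8, 28]); the cube at (16, -1.5) is present — its section is the full 15.5×5 rectangle (area 77.50 mm²); the cube at (15.5, 8.5) (footprint 21×13) is included at this height (area 273.00 mm²); Merging all regions: the 3 present regions are separate (no shared area or edge), so areas and boundary lengths simply add and each stays a separate island — area = 400.19 mm². Checking containment: at z = 7.28 the cross-section extends beyond the z = 3.08 cross-section by about 350.50 mm².

part overhangs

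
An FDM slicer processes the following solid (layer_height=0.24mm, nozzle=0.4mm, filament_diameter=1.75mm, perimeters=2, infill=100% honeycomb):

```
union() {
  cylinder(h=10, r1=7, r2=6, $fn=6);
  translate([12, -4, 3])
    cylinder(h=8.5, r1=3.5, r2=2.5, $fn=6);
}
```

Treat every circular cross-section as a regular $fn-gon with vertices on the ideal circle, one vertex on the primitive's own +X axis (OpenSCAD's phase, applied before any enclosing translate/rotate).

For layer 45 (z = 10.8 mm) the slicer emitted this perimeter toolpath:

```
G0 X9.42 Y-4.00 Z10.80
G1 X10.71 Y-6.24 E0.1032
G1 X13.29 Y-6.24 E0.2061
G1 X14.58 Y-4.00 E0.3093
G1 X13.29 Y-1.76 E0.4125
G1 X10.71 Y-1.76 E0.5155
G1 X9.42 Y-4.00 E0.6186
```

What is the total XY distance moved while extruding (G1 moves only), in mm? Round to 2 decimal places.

15.50 mm

Sum the Euclidean lengths of each G1 segment: total = 15.50 mm.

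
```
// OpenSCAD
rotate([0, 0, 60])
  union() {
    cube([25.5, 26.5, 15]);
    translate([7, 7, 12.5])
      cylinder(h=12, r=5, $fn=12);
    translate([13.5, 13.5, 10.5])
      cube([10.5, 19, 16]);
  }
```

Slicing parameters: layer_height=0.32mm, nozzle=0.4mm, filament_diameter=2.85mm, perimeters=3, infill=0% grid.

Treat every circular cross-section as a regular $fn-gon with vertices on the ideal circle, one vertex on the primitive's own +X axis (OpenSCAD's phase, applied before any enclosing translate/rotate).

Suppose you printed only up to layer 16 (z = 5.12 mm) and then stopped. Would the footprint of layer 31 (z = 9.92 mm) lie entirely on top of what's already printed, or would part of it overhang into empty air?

Compare the two slices. At z = 5.12: the 25.5×26.5 cube contributes its full rectangle (area 675.75 mm²); the cylinder at (7, 7) does not reach this height (z outside [12.5, 24.5]); the cube at (13.5, 13.5) is absent (z outside [10.5, 26.5]); Combining (union): only the 25.5×26.5 cube is present, so the union is just that shape — area = 675.75 mm²; (rotated 60° about Z; rotation is an isometry so areas/perimeters/island counts are preserved). At z = 9.92: the 25.5×26.5 cube contributes its full rectangle (area 675.75 mm²); the cylinder at (7, 7) does not reach this height (z outside [12.5, 24.5]); the cube at (13.5, 13.5) is not intersected at this z (z outside [10.5, 26.5]); Taking the union: only the 25.5×26.5 cube is present, so the union is just that shape — area = 675.75 mm²; (rotated 60° about Z; rotation is an isometry so areas/perimeters/island counts are preserved). Checking containment: the cross-section at z = 9.92 is a subset of the cross-section at z = 5.12.

entirely on top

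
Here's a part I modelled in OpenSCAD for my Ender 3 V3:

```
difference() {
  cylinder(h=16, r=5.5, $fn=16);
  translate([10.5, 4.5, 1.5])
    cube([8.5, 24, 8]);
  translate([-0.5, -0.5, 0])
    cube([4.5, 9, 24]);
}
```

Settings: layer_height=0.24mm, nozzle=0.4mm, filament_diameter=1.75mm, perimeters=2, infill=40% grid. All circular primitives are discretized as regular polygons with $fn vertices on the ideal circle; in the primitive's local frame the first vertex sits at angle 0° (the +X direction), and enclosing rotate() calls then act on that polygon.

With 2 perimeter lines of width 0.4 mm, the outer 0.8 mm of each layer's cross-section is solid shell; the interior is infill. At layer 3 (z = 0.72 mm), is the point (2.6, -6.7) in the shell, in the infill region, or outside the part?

At z = 0.72 mm: the cylinder: section is a regular 16-gon, circumradius r=5.5; the cube at (10.5, 4.5) is absent (z outside [1.5, 9.5]); the cube at (-0.5, -0.5) is present — its section is the full 4.5×9 rectangle; After the difference (first − rest): starting from the r=5.5 cylinder, the 4.5×9 cube at (-0.5, -0.5) partially overlaps it — only the 24.54 mm² overlap (of its 40.50 mm²) is removed, clipping the outline — 1 connected region. Overall, the cross-section is a single solid region. The nearest boundary edge runs (3.89, -3.89)→(2.10, -5.08); distance from the point to it = 1.69 mm. The point is not inside any of the regions above, so it lies outside the cross-section (1.69 mm from the nearest boundary).

outside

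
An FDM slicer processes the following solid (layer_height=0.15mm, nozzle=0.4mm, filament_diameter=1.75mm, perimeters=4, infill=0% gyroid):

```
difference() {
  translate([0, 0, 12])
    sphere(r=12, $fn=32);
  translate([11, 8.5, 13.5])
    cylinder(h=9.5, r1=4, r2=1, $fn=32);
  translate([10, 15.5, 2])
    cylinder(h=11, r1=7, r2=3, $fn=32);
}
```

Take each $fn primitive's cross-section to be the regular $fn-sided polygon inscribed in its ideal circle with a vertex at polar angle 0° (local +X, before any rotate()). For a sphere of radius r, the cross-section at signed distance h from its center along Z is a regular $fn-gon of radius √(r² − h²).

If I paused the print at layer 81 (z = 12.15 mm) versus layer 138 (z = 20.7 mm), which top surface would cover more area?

Layer 81 (z = 12.15): the r=12 sphere slices to a regular 32-gon of circumradius 11.999 (√(r²−h²) with h=0.15 from center) (area = (32/2)·11.999²·sin(360°/32) = 449.42 mm²); the cone at (11, 8.5) is not intersected at this z (z outside [13.5, 23]); the cone at (10, 15.5) (r1=7→r2=3) has section circumradius 3.309 here — a regular 32-gon (area = (32/2)·3.309²·sin(360°/32) = 34.18 mm²); Taking the first minus the rest: starting from the r=12 sphere (449.42 mm²), the cone at (10, 15.5) misses the remaining region (no effect) — area = 449.42 mm². So its area = 449.42 mm². Layer 138 (z = 20.7): the r=12 sphere slices to a regular 32-gon of circumradius 8.265 (√(r²−h²) with h=8.7 from center) (area = (32/2)·8.265²·sin(360°/32) = 213.23 mm²); the cone at (11, 8.5) contributes a regular 32-gon of circumradius 1.726 (interpolated between r1=4 and r2=1 at t=0.758) (area = (32/2)·1.726²·sin(360°/32) = 9.30 mm²); the cone at (10, 15.5) is not intersected at this z (z outside [2, 13]); Subtracting the remaining from the first: starting from the r=12 sphere (213.23 mm²), the cone at (11, 8.5) misses the remaining region (no effect) — area = 213.23 mm². So its area = 213.23 mm². Layer 81 is larger (449.42 vs 213.23 mm²).

layer 81 (z = 12.15 mm)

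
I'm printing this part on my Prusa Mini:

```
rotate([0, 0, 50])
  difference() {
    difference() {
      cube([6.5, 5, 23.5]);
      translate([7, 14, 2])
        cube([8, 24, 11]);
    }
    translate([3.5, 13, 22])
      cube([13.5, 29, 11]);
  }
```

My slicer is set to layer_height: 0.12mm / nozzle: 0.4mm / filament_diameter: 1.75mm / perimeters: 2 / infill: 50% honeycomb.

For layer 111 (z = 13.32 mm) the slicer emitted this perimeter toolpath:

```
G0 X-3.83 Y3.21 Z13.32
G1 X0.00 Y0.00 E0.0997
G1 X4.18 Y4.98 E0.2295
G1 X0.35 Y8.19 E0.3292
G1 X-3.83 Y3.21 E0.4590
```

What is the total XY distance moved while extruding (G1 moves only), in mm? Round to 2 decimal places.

23.00 mm

Sum the Euclidean lengths of each G1 segment: total = 23.00 mm.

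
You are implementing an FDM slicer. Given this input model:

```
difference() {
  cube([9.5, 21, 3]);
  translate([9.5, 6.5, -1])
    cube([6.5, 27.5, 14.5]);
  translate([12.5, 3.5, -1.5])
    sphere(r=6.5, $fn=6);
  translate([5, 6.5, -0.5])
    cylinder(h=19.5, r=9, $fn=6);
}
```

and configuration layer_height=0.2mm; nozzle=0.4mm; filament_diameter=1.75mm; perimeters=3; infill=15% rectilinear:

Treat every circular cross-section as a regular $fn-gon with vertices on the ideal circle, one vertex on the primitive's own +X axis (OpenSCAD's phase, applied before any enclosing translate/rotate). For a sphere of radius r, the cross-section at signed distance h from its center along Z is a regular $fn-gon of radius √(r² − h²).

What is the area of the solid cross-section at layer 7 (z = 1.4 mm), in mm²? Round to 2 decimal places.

At z = 1.4 mm: the 9.5×21 cube contributes its full rectangle (area 199.50 mm²); the cube at (9.5, 6.5) is present — its section is the full 6.5×27.5 rectangle (area 178.75 mm²); the r=6.5 sphere at (12.5, 3.5) contributes a regular 6-gon of circumradius √(6.5²−2.9²) = 5.817 (area = (6/2)·5.817²·sin(360°/6) = 87.92 mm²); the r=9 cylinder at (5, 6.5) contributes a regular 6-gon of circumradius 9 (area = (6/2)·9.000²·sin(360°/6) = 210.44 mm²); After the difference (first − rest): starting from the 9.5×21 cube (199.50 mm²), the 6.5×27.5 cube at (9.5, 6.5) misses the remaining region (no effect); the r=6.5 sphere at (12.5, 3.5) partially overlaps it — only the 13.20 mm² overlap (of its 87.92 mm²) is removed, clipping the outline; the r=9 cylinder at (5, 6.5) partially overlaps it — only the 122.38 mm² overlap (of its 210.44 mm²) is removed, clipping the outline — area = 63.92 mm². Overall, the cross-section is a single solid region. Net area = 63.92 mm².

63.92 mm²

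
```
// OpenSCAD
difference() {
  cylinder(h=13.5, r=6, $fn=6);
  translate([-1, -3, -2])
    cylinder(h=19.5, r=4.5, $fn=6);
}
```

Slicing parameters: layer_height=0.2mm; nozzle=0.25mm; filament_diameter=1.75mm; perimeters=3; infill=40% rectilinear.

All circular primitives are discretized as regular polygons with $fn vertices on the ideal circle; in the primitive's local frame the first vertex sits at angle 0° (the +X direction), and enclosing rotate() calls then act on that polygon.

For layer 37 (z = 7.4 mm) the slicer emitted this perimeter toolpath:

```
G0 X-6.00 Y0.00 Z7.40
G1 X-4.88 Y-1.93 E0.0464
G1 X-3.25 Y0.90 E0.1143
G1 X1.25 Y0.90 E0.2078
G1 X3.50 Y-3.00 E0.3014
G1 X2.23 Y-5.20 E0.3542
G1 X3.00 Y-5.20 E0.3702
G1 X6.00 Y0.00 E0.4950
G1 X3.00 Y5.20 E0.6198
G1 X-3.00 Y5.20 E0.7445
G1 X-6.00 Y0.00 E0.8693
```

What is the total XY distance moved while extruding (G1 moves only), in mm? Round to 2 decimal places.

41.82 mm

Sum the Euclidean lengths of each G1 segment: total = 41.82 mm.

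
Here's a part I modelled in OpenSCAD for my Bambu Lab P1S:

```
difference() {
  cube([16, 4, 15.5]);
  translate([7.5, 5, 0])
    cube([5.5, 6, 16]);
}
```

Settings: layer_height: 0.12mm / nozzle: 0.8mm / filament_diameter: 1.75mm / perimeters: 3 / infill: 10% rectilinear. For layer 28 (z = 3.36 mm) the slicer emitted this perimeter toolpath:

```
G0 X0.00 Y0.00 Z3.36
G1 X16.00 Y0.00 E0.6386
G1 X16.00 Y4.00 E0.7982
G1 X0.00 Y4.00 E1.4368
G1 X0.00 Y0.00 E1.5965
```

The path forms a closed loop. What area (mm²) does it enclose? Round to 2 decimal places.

64.00 mm²

Apply the shoelace formula to the sequence of (X, Y) vertices; enclosed area = 64.00 mm².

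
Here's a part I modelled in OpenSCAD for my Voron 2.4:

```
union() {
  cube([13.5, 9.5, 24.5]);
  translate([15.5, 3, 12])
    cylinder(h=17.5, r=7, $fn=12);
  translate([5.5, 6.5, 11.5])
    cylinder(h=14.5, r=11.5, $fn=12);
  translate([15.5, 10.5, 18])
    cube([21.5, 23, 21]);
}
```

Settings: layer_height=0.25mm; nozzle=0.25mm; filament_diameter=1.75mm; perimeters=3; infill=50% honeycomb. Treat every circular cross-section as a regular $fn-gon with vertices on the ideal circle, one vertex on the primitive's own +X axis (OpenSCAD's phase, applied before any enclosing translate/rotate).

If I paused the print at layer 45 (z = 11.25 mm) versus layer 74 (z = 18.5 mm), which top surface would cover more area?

Layer 45 (z = 11.25): the cube is present — its section is the full 13.5×9.5 rectangle (area 128.25 mm²); the cylinder at (15.5, 3) does not reach this height (z outside [12, 29.5]); the cylinder at (5.5, 6.5) is absent (z outside [11.5, 26]); the cube at (15.5, 10.5) is not intersected at this z (z outside [18, 39]); Merging all regions: only the 13.5×9.5 cube is present, so the union is just that shape — area = 128.25 mm². So its area = 128.25 mm². Layer 74 (z = 18.5): the 13.5×9.5 cube contributes its full rectangle (area 128.25 mm²); the r=7 cylinder at (15.5, 3) contributes a regular 12-gon of circumradius 7 (area = (12/2)·7.000²·sin(360°/12) = 147.00 mm²); the r=11.5 cylinder at (5.5, 6.5) contributes a regular 12-gon of circumradius 11.5 (area = (12/2)·11.500²·sin(360°/12) = 396.75 mm²); the 21.5×23 cube at (15.5, 10.5) contributes its full rectangle (area 494.50 mm²); Merging all regions: the regions partially overlap — summed areas 1166.50 mm² minus the doubly-counted overlap 200.82 mm² gives 965.68 mm² — area = 965.68 mm². So its area = 965.68 mm². Layer 74 is larger (965.68 vs 128.25 mm²).

layer 74 (z = 18.5 mm)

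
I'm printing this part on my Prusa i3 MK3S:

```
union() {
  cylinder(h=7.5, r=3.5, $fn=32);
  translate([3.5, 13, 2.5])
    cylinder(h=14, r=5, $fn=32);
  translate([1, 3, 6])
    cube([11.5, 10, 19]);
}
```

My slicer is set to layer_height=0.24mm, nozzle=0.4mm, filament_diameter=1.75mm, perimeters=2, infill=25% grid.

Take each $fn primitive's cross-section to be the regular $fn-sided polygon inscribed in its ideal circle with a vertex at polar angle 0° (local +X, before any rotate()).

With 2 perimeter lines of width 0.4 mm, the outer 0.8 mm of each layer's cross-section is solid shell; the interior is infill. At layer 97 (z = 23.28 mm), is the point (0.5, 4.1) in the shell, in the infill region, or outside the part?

outside

At z = 23.28 mm: the cylinder is not intersected at this z (z outside [0, 7.5]); the cylinder at (3.5, 13) does not reach this height (z outside [2.5, 16.5]); the cube at (1, 3) (footprint 11.5×10) is included at this height; Merging all regions: only the 11.5×10 cube at (1, 3) is present, so the union is just that shape — 1 connected region. Overall, the cross-section is a single solid region. The nearest boundary edge runs (1.00, 13.00)→(1.00, 3.00); distance from the point to it = 0.50 mm. The point is not inside any of the regions above, so it lies outside the cross-section (0.50 mm from the nearest boundary).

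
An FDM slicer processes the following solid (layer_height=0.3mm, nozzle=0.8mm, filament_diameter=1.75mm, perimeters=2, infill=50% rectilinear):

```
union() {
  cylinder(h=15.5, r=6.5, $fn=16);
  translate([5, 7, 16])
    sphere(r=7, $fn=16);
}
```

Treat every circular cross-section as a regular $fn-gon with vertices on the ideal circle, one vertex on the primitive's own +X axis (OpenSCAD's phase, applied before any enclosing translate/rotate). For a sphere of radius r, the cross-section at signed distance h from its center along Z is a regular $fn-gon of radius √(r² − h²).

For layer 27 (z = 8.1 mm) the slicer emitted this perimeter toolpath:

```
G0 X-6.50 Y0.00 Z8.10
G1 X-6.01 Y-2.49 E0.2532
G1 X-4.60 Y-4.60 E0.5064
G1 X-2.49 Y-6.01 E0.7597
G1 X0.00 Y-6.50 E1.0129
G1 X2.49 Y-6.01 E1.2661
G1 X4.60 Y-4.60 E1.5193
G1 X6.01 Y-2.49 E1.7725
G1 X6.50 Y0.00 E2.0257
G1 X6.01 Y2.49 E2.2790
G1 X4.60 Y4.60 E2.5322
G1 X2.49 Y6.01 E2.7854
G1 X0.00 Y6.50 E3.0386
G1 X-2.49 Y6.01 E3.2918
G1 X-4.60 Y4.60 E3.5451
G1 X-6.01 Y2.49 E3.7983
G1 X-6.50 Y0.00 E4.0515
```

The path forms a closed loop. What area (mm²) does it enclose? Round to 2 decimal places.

129.51 mm²

Apply the shoelace formula to the sequence of (X, Y) vertices; enclosed area = 129.51 mm².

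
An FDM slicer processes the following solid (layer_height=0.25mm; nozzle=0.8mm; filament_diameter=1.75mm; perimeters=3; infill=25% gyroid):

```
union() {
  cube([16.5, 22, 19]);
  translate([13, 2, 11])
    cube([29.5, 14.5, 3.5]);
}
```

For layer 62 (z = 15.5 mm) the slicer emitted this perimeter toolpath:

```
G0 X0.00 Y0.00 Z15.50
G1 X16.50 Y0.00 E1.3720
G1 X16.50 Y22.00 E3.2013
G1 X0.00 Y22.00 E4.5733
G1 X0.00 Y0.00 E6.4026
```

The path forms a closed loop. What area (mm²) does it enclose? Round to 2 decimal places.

Apply the shoelace formula to the sequence of (X, Y) vertices; enclosed area = 363.00 mm².

363.00 mm²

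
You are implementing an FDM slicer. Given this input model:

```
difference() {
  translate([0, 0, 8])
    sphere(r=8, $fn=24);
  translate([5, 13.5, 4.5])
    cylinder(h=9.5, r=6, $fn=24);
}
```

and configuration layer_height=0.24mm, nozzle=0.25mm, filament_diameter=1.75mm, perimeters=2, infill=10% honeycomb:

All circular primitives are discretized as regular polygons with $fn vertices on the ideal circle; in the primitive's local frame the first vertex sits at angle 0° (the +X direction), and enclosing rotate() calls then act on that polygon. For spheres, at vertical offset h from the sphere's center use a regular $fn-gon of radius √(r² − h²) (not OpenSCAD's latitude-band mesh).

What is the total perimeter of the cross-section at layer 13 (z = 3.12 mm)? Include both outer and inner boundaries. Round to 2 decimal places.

39.72 mm

At z = 3.12 mm: the r=8 sphere slices to a regular 24-gon of circumradius 6.339 (√(r²−h²) with h=4.88 from center) (perimeter = 2·24·6.339·sin(180°/24) = 39.72 mm); the cylinder at (5, 13.5) does not reach this height (z outside [4.5, 14]); After the difference (first − rest): none of the subtracted shapes is present at this height, so the r=8 sphere is unchanged — boundary = 39.72 mm. Overall, the cross-section is a single solid region. Total boundary length (outer) = 39.72 mm.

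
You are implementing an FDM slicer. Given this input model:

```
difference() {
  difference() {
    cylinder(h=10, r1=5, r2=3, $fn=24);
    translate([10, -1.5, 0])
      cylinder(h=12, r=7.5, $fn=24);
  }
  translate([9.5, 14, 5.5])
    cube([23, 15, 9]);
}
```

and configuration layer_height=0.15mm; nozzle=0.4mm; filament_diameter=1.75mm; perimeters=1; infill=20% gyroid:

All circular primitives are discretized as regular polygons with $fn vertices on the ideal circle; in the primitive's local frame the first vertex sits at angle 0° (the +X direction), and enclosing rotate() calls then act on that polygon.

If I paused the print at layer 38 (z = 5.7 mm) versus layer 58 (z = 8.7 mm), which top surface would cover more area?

Layer 38 (z = 5.7): the cone (r1=5→r2=3) has section circumradius 3.860 here — a regular 24-gon (area = (24/2)·3.860²·sin(360°/24) = 46.28 mm²); the r=7.5 cylinder at (10, -1.5) contributes a regular 24-gon of circumradius 7.5 (area = (24/2)·7.500²·sin(360°/24) = 174.70 mm²); After the difference (first − rest): starting from the cone (46.28 mm²), the r=7.5 cylinder at (10, -1.5) partially overlaps it — only the 3.76 mm² overlap (of its 174.70 mm²) is removed, clipping the outline — area = 42.52 mm²; the 23×15 cube at (9.5, 14) contributes its full rectangle (area 345.00 mm²); Subtracting the remaining from the first: starting from that combined region (42.52 mm²), the 23×15 cube at (9.5, 14) misses the remaining region (no effect) — area = 42.52 mm². So its area = 42.52 mm². Layer 58 (z = 8.7): the cone (r1=5→r2=3) has section circumradius 3.260 here — a regular 24-gon (area = (24/2)·3.260²·sin(360°/24) = 33.01 mm²); the r=7.5 cylinder at (10, -1.5) contributes a regular 24-gon of circumradius 7.5 (area = (24/2)·7.500²·sin(360°/24) = 174.70 mm²); After the difference (first − rest): starting from the cone (33.01 mm²), the r=7.5 cylinder at (10, -1.5) partially overlaps it — only the 1.27 mm² overlap (of its 174.70 mm²) is removed, clipping the outline — area = 31.74 mm²; the cube at (9.5, 14) (footprint 23×15) is included at this height (area 345.00 mm²); After the difference (first − rest): starting from that combined region (31.74 mm²), the 23×15 cube at (9.5, 14) misses the remaining region (no effect) — area = 31.74 mm². So its area = 31.74 mm². Layer 38 is larger (42.52 vs 31.74 mm²).

layer 38 (z = 5.7 mm)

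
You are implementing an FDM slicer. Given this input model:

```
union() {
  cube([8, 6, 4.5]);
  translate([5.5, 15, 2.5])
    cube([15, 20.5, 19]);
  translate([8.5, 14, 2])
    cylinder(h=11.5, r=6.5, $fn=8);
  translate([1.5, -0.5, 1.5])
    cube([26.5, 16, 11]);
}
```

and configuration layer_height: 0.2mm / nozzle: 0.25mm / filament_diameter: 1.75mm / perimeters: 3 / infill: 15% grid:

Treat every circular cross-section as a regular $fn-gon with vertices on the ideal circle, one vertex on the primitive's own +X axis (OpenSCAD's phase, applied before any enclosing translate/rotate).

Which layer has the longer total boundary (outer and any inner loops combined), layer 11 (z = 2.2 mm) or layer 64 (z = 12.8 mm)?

Layer 11 (z = 2.2): the 8×6 cube contributes its full rectangle (perimeter 28.00 mm); the cube at (5.5, 15) does not reach this height (z outside [2.5, 21.5]); the cylinder at (8.5, 14): section is a regular 8-gon, circumradius r=6.5 (perimeter = 2·8·6.500·sin(180°/8) = 39.80 mm); the cube at (1.5, -0.5) (footprint 26.5×16) is included at this height (perimeter 85.00 mm); Combining (union): the regions partially overlap (shared area 117.32 mm²), so the edge portions inside another operand are dropped and the merged outline is re-measured after clipping — boundary = 92.90 mm. So its perimeter = 92.90 mm. Layer 64 (z = 12.8): the cube does not reach this height (z outside [0, 4.5]); the cube at (5.5, 15) (footprint 15×20.5) is included at this height (perimeter 71.00 mm); the cylinder at (8.5, 14): section is a regular 8-gon, circumradius r=6.5 (perimeter = 2·8·6.500·sin(180°/8) = 39.80 mm); the cube at (1.5, -0.5) is absent (z outside [1.5, 12.5]); Taking the union: the regions partially overlap (shared area 38.22 mm²), so the edge portions inside another operand are dropped and the merged outline is re-measured after clipping — boundary = 85.34 mm. So its perimeter = 85.34 mm. Layer 11 is larger (92.90 vs 85.34 mm).

layer 11 (z = 2.2 mm)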